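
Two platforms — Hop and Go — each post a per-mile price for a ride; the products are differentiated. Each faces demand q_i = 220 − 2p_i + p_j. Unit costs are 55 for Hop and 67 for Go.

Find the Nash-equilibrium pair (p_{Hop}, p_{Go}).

111.6, 116.4

Hop's profit: π = (p_{Hop} − 55)(220 − 2p_{Hop} + p_{Go}).
∂π/∂p_{Hop} = 330 − 4p_{Hop} + p_{Go} = 0 ⇒ p_{Hop} = 82.5 + 0.25p_{Go}.
Similarly p_{Go} = 88.5 + 0.25p_{Hop}.
Solving the two reaction functions simultaneously: (1 − (0.25)(0.25))p_{Hop} = 82.5 + 0.25·88.5, so 0.9375p_{Hop} = 104.625 and p_{Hop} = 111.6.
Then p_{Go} = 88.5 + 0.25·111.6 = 116.4.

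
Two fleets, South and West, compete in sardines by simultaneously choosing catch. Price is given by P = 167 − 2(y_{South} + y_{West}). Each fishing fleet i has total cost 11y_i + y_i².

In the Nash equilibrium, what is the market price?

Fishing fleet South's profit: π = y_{South}(167 − 2(y_{South} + y_{West})) − 11y_{South} − y_{South}².
∂π/∂y_{South} = 156 − 6y_{South} − 2y_{West} = 0, so y_{South} = 26 − (1/3)y_{West}.
By symmetry y_{West} = y_{South}; substituting into the reaction function, (4/3)y_{South} = 26 and y_{South} = 19.5.
Equilibrium price: P = 167 − 2·39 = 89.

89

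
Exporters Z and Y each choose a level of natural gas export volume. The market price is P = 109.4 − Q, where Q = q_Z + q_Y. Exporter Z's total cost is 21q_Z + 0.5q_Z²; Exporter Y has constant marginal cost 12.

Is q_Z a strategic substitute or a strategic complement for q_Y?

strategic substitutes

Exporter Z's profit: π = q_Z(109.4 − (q_Z + q_Y)) − 21q_Z − 0.5q_Z².
∂π/∂q_Z = 88.4 − 3q_Z − q_Y = 0, so q_Z = 442/15 − (1/3)q_Y.
The best-response slope dq_Z/dq_Y = −1/3 < 0: the reaction function is downward-sloping, so the choices are strategic substitutes.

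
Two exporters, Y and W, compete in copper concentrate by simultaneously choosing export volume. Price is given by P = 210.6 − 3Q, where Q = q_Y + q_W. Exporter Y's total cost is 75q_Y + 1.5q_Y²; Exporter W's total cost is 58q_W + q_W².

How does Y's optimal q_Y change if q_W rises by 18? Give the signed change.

Exporter Y's profit: π = q_Y(210.6 − 3(q_Y + q_W)) − 75q_Y − 1.5q_Y².
∂π/∂q_Y = 135.6 − 9q_Y − 3q_W = 0, so q_Y = 226/15 − (1/3)q_W.
The reaction-function slope is −1/3, so an 18-unit rise in q_W moves q_Y by −1/3 × 18 = −6. Y's best response falls — the actions are strategic substitutes.

-6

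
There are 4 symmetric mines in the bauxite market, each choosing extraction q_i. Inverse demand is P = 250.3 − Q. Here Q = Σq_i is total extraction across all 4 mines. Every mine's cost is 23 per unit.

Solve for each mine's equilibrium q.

A representative mine's profit is π_i = q_i(250.3 − Q) − 23q_i, with Q = q_i + Σ_{j≠i} q_j.
First-order condition: 227.3 − 2q_i − Σ_{j≠i} q_j = 0.
Imposing symmetry (q_j = q for all j) turns Σ_{j≠i} q_j into 3q, so 227.3 = 5q and q = 45.46.

45.46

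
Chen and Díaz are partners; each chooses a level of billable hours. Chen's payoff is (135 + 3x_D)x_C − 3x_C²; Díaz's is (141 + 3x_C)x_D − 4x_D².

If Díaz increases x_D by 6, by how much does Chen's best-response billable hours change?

Expanding Chen's payoff: 135x_C + 3x_Dx_C − 3x_C².
∂π/∂x_C = 135 + 3x_D − 6x_C = 0, so x_C = 22.5 + 0.5x_D.
The reaction-function slope is 0.5, so a 6-unit rise in x_D moves x_C by 0.5 × 6 = 3. Chen's best response rises — the actions are strategic complements.

3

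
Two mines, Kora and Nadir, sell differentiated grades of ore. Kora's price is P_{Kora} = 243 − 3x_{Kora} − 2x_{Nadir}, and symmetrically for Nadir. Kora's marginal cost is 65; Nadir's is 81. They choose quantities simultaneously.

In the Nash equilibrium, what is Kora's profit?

1621.6875

Mine Kora's profit: π = x_{Kora}(243 − 3x_{Kora} − 2x_{Nadir}) − 65x_{Kora}.
∂π/∂x_{Kora} = 178 − 6x_{Kora} − 2x_{Nadir} = 0 ⇒ x_{Kora} = 89/3 − (1/3)x_{Nadir}.
Similarly x_{Nadir} = 27 − (1/3)x_{Kora}.
Solving the two reaction functions simultaneously: (1 − (−1/3)(−1/3))x_{Kora} = 89/3 − (1/3)·27, so (8/9)x_{Kora} = 62/3 and x_{Kora} = 23.25.
Then x_{Nadir} = 27 − (1/3)·23.25 = 19.25.
P_{Kora} = 243 − 3·23.25 − 2·19.25 = 134.75.
Profit = (134.75 − 65)·23.25 = 1621.6875.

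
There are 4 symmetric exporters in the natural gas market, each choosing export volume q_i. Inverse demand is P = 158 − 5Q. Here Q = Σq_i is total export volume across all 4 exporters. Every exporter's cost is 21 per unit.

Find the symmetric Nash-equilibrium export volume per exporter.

A representative exporter's profit is π_i = q_i(158 − 5Q) − 21q_i, with Q = q_i + Σ_{j≠i} q_j.
First-order condition: 137 − 10q_i − 5Σ_{j≠i} q_j = 0.
Imposing symmetry (q_j = q for all j) turns Σ_{j≠i} q_j into 3q, so 137 = 25q and q = 5.48.

5.48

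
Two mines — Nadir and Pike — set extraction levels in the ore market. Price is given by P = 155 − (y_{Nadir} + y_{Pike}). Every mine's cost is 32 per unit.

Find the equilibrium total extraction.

Mine Nadir's profit: π = y_{Nadir}(155 − (y_{Nadir} + y_{Pike})) − 32y_{Nadir}.
∂π/∂y_{Nadir} = 123 − 2y_{Nadir} − y_{Pike} = 0, so y_{Nadir} = 61.5 − 0.5y_{Pike}.
Setting y_{Nadir} = y_{Pike} in the reaction function: y_{Nadir} = 61.5 − 0.5y_{Nadir}, so y_{Nadir} = 61.5 / 1.5 = 41.
Total extraction: 41 + 41 = 82.

82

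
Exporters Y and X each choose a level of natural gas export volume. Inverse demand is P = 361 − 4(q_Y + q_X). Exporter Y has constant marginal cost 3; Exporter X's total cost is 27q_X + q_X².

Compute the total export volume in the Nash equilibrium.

54.4375

Exporter Y's profit: π = q_Y(361 − 4(q_Y + q_X)) − 3q_Y.
∂π/∂q_Y = 358 − 8q_Y − 4q_X = 0, so q_Y = 44.75 − 0.5q_X.
For X: ∂π/∂q_X = 334 − 10q_X − 4q_Y = 0 ⇒ q_X = 33.4 − 0.4q_Y.
Plugging q_X into Y's best response: q_Y = 44.75 − 0.5(33.4 − 0.4q_Y) ⇒ 0.8q_Y = 28.05, so q_Y = 35.0625.
Then q_X = 33.4 − 0.4·35.0625 = 19.375.
Total export volume: 35.0625 + 19.375 = 54.4375.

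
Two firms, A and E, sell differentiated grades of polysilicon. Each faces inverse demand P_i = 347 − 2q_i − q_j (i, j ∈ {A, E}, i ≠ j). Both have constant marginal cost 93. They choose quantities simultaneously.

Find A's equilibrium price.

194.6

Firm A's profit: π = q_A(347 − 2q_A − q_E) − 93q_A.
∂π/∂q_A = 254 − 4q_A − q_E = 0 ⇒ q_A = 63.5 − 0.25q_E.
The game is symmetric, so in equilibrium q_E = q_A: the reaction function gives 1.25q_A = 63.5, hence q_A = 50.8.
P_A = 347 − 2·50.8 − 50.8 = 194.6.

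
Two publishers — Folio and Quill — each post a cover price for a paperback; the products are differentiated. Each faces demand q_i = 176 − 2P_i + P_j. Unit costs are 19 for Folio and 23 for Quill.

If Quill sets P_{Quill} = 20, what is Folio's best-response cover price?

58.5

Folio's profit: π = (P_{Folio} − 19)(176 − 2P_{Folio} + P_{Quill}).
∂π/∂P_{Folio} = 214 − 4P_{Folio} + P_{Quill} = 0 ⇒ P_{Folio} = 53.5 + 0.25P_{Quill}.
At P_{Quill} = 20: P_{Folio} = 53.5 + 0.25·20 = 58.5.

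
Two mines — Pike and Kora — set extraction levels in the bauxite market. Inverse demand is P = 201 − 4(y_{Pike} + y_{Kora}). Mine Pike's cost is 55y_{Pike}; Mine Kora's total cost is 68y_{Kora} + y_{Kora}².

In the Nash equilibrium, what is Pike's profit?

Mine Pike's profit: π = y_{Pike}(201 − 4(y_{Pike} + y_{Kora})) − 55y_{Pike}.
∂π/∂y_{Pike} = 146 − 8y_{Pike} − 4y_{Kora} = 0, so y_{Pike} = 18.25 − 0.5y_{Kora}.
For Kora: ∂π/∂y_{Kora} = 133 − 10y_{Kora} − 4y_{Pike} = 0 ⇒ y_{Kora} = 13.3 − 0.4y_{Pike}.
Substituting the second reaction function into the first: y_{Pike} = 18.25 − 0.5(13.3 − 0.4y_{Pike}), which gives 0.8y_{Pike} = 11.6 ⇒ y_{Pike} = 14.5.
Then y_{Kora} = 13.3 − 0.4·14.5 = 7.5.
Price P = 201 − 4·22 = 113.
Pike's profit: (113 − 55)·14.5 = 841.

841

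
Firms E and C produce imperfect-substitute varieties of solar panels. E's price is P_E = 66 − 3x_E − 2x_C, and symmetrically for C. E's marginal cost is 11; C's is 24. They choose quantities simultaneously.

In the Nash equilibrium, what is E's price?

Firm E's profit: π = x_E(66 − 3x_E − 2x_C) − 11x_E.
∂π/∂x_E = 55 − 6x_E − 2x_C = 0 ⇒ x_E = 55/6 − (1/3)x_C.
Similarly x_C = 7 − (1/3)x_E.
Plugging x_C into E's best response: x_E = 55/6 − (1/3)(7 − (1/3)x_E) ⇒ (8/9)x_E = 41/6, so x_E = 7.6875.
Then x_C = 7 − (1/3)·7.6875 = 4.4375.
P_E = 66 − 3·7.6875 − 2·4.4375 = 34.0625.

34.0625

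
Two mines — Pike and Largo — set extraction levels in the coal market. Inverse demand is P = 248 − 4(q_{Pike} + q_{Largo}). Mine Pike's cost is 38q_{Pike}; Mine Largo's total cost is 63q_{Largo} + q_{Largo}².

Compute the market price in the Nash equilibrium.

123

Mine Pike's profit: π = q_{Pike}(248 − 4(q_{Pike} + q_{Largo})) − 38q_{Pike}.
∂π/∂q_{Pike} = 210 − 8q_{Pike} − 4q_{Largo} = 0, so q_{Pike} = 26.25 − 0.5q_{Largo}.
For Largo: ∂π/∂q_{Largo} = 185 − 10q_{Largo} − 4q_{Pike} = 0 ⇒ q_{Largo} = 18.5 − 0.4q_{Pike}.
Plugging q_{Largo} into Pike's best response: q_{Pike} = 26.25 − 0.5(18.5 − 0.4q_{Pike}) ⇒ 0.8q_{Pike} = 17, so q_{Pike} = 21.25.
Then q_{Largo} = 18.5 − 0.4·21.25 = 10.
Equilibrium price: P = 248 − 4·31.25 = 123.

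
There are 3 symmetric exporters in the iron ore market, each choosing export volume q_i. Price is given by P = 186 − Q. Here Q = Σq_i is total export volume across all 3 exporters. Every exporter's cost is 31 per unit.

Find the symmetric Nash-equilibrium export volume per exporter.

A representative exporter's profit is π_i = q_i(186 − Q) − 31q_i, with Q = q_i + Σ_{j≠i} q_j.
First-order condition: 155 − 2q_i − Σ_{j≠i} q_j = 0.
In a symmetric equilibrium every exporter chooses the same q, so Σ_{j≠i} q_j = 2q. The condition becomes 155 − 4q = 0, giving q = 155/4 = 38.75.

38.75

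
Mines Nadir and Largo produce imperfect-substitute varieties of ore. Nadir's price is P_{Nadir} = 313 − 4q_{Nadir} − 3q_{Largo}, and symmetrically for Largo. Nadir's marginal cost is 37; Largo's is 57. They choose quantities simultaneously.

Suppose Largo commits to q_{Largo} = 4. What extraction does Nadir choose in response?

33

Mine Nadir's profit: π = q_{Nadir}(313 − 4q_{Nadir} − 3q_{Largo}) − 37q_{Nadir}.
∂π/∂q_{Nadir} = 276 − 8q_{Nadir} − 3q_{Largo} = 0 ⇒ q_{Nadir} = 34.5 − 0.375q_{Largo}.
At q_{Largo} = 4: q_{Nadir} = 34.5 − 0.375·4 = 33.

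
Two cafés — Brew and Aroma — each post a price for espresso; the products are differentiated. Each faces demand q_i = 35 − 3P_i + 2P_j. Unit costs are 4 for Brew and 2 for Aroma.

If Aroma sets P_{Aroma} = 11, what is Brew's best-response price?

11.5

Brew's profit: π = (P_{Brew} − 4)(35 − 3P_{Brew} + 2P_{Aroma}).
∂π/∂P_{Brew} = 47 − 6P_{Brew} + 2P_{Aroma} = 0 ⇒ P_{Brew} = 47/6 + (1/3)P_{Aroma}.
At P_{Aroma} = 11: P_{Brew} = 47/6 + (1/3)·11 = 11.5.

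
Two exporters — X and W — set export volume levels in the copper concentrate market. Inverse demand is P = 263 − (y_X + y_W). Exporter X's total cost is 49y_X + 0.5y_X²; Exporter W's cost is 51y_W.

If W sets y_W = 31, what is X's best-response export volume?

Exporter X's profit: π = y_X(263 − (y_X + y_W)) − 49y_X − 0.5y_X².
∂π/∂y_X = 214 − 3y_X − y_W = 0, so y_X = 214/3 − (1/3)y_W.
At y_W = 31: y_X = 214/3 − (1/3)·31 = 61.

61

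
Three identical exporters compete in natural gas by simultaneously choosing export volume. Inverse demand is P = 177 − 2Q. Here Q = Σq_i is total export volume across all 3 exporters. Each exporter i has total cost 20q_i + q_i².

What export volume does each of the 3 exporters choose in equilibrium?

15.7

A representative exporter's profit is π_i = q_i(177 − 2Q) − 20q_i − q_i², with Q = q_i + Σ_{j≠i} q_j.
First-order condition: 157 − 6q_i − 2Σ_{j≠i} q_j = 0.
In a symmetric equilibrium every exporter chooses the same q, so Σ_{j≠i} q_j = 2q. The condition becomes 157 − 10q = 0, giving q = 157/10 = 15.7.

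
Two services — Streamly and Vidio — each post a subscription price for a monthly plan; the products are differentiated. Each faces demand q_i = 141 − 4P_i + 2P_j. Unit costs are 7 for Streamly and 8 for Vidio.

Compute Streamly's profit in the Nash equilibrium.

Streamly's profit: π = (P_{Streamly} − 7)(141 − 4P_{Streamly} + 2P_{Vidio}).
∂π/∂P_{Streamly} = 169 − 8P_{Streamly} + 2P_{Vidio} = 0 ⇒ P_{Streamly} = 21.125 + 0.25P_{Vidio}.
Similarly P_{Vidio} = 21.625 + 0.25P_{Streamly}.
Substituting the second reaction function into the first: P_{Streamly} = 21.125 + 0.25(21.625 + 0.25P_{Streamly}), which gives 0.9375P_{Streamly} = 849/32 ⇒ P_{Streamly} = 28.3.
Then P_{Vidio} = 21.625 + 0.25·28.3 = 28.7.
q_{Streamly} = 141 − 4·28.3 + 2·28.7 = 85.2.
Profit = (28.3 − 7)·85.2 = 1814.76.

1814.76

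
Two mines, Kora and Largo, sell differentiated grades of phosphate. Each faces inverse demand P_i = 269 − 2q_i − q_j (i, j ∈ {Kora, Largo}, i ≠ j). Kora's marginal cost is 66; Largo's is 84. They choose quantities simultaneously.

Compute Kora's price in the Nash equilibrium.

Mine Kora's profit: π = q_{Kora}(269 − 2q_{Kora} − q_{Largo}) − 66q_{Kora}.
∂π/∂q_{Kora} = 203 − 4q_{Kora} − q_{Largo} = 0 ⇒ q_{Kora} = 50.75 − 0.25q_{Largo}.
Similarly q_{Largo} = 46.25 − 0.25q_{Kora}.
Plugging q_{Largo} into Kora's best response: q_{Kora} = 50.75 − 0.25(46.25 − 0.25q_{Kora}) ⇒ 0.9375q_{Kora} = 39.1875, so q_{Kora} = 41.8.
Then q_{Largo} = 46.25 − 0.25·41.8 = 35.8.
P_{Kora} = 269 − 2·41.8 − 35.8 = 149.6.

149.6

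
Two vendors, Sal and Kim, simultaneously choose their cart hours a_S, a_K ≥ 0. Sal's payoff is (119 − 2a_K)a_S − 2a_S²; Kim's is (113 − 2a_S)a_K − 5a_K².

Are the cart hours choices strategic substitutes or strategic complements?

strategic substitutes

Expanding Sal's payoff: 119a_S − 2a_Ka_S − 2a_S².
∂π/∂a_S = 119 − 2a_K − 4a_S = 0, so a_S = 29.75 − 0.5a_K.
The best-response slope da_S/da_K = −0.5 < 0: the reaction function is downward-sloping, so the choices are strategic substitutes.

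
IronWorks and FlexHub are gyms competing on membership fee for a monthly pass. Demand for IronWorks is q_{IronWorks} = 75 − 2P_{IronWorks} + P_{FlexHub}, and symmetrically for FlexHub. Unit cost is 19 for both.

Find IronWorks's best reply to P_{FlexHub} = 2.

IronWorks's profit: π = (P_{IronWorks} − 19)(75 − 2P_{IronWorks} + P_{FlexHub}).
∂π/∂P_{IronWorks} = 113 − 4P_{IronWorks} + P_{FlexHub} = 0 ⇒ P_{IronWorks} = 28.25 + 0.25P_{FlexHub}.
At P_{FlexHub} = 2: P_{IronWorks} = 28.25 + 0.25·2 = 28.75.

28.75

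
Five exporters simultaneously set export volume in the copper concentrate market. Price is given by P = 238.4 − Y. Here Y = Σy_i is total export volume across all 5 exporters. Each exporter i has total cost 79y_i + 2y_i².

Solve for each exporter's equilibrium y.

15.94

A representative exporter's profit is π_i = y_i(238.4 − Y) − 79y_i − 2y_i², with Y = y_i + Σ_{j≠i} y_j.
First-order condition: 159.4 − 6y_i − Σ_{j≠i} y_j = 0.
With identical exporters, set every y_j = y: then 159.4 − 6y − 4y = 0, i.e. y = 159.4/10 = 15.94.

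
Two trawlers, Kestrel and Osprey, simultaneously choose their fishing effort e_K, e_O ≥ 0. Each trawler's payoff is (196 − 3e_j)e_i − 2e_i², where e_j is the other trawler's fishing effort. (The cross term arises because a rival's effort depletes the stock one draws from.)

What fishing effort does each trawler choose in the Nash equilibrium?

28

Kestrel's payoff is (196 − 3e_O)e_K − 2e_K².
∂π/∂e_K = 196 − 3e_O − 4e_K = 0, so e_K = 49 − 0.75e_O.
Setting e_K = e_O in the reaction function: e_K = 49 − 0.75e_K, so e_K = 49 / 1.75 = 28.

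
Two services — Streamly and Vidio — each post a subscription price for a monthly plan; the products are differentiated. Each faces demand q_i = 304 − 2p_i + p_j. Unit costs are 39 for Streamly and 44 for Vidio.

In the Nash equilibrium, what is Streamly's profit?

15842

Streamly's profit: π = (p_{Streamly} − 39)(304 − 2p_{Streamly} + p_{Vidio}).
∂π/∂p_{Streamly} = 382 − 4p_{Streamly} + p_{Vidio} = 0 ⇒ p_{Streamly} = 95.5 + 0.25p_{Vidio}.
Similarly p_{Vidio} = 98 + 0.25p_{Streamly}.
Plugging p_{Vidio} into Streamly's best response: p_{Streamly} = 95.5 + 0.25(98 + 0.25p_{Streamly}) ⇒ 0.9375p_{Streamly} = 120, so p_{Streamly} = 128.
Then p_{Vidio} = 98 + 0.25·128 = 130.
q_{Streamly} = 304 − 2·128 + 130 = 178.
Profit = (128 − 39)·178 = 15842.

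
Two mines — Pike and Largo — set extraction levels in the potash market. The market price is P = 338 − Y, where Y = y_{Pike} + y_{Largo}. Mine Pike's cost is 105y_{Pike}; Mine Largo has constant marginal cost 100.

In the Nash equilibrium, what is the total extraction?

157

Mine Pike's profit: π = y_{Pike}(338 − (y_{Pike} + y_{Largo})) − 105y_{Pike}.
∂π/∂y_{Pike} = 233 − 2y_{Pike} − y_{Largo} = 0, so y_{Pike} = 116.5 − 0.5y_{Largo}.
By the same steps for Largo: y_{Largo} = 119 − 0.5y_{Pike}.
Plugging y_{Largo} into Pike's best response: y_{Pike} = 116.5 − 0.5(119 − 0.5y_{Pike}) ⇒ 0.75y_{Pike} = 57, so y_{Pike} = 76.
Then y_{Largo} = 119 − 0.5·76 = 81.
Total extraction: 76 + 81 = 157.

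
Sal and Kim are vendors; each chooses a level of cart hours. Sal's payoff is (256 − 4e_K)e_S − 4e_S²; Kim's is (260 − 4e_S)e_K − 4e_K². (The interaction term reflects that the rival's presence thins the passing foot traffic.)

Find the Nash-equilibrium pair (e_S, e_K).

Expanding Sal's payoff: 256e_S − 4e_Ke_S − 4e_S².
∂π/∂e_S = 256 − 4e_K − 8e_S = 0, so e_S = 32 − 0.5e_K.
Likewise for Kim: e_K = 32.5 − 0.5e_S.
Solving the two reaction functions simultaneously: (1 − (−0.5)(−0.5))e_S = 32 − 0.5·32.5, so 0.75e_S = 15.75 and e_S = 21.
Then e_K = 32.5 − 0.5·21 = 22.

21, 22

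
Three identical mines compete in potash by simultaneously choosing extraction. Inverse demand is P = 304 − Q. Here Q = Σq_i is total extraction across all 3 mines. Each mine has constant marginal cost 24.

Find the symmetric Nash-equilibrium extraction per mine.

70

A representative mine's profit is π_i = q_i(304 − Q) − 24q_i, with Q = q_i + Σ_{j≠i} q_j.
First-order condition: 280 − 2q_i − Σ_{j≠i} q_j = 0.
With identical mines, set every q_j = q: then 280 − 2q − 2q = 0, i.e. q = 280/4 = 70.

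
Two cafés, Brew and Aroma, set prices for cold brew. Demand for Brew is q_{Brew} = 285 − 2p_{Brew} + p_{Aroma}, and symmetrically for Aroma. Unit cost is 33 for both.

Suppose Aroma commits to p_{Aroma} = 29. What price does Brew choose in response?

95

Brew's profit: π = (p_{Brew} − 33)(285 − 2p_{Brew} + p_{Aroma}).
∂π/∂p_{Brew} = 351 − 4p_{Brew} + p_{Aroma} = 0 ⇒ p_{Brew} = 87.75 + 0.25p_{Aroma}.
At p_{Aroma} = 29: p_{Brew} = 87.75 + 0.25·29 = 95.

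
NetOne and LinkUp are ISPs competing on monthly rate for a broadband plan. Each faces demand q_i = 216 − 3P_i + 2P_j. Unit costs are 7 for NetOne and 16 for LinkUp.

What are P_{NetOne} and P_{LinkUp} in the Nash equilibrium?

60.9375, 64.3125

NetOne's profit: π = (P_{NetOne} − 7)(216 − 3P_{NetOne} + 2P_{LinkUp}).
∂π/∂P_{NetOne} = 237 − 6P_{NetOne} + 2P_{LinkUp} = 0 ⇒ P_{NetOne} = 39.5 + (1/3)P_{LinkUp}.
Similarly P_{LinkUp} = 44 + (1/3)P_{NetOne}.
Solving the two reaction functions simultaneously: (1 − (1/3)(1/3))P_{NetOne} = 39.5 + (1/3)·44, so (8/9)P_{NetOne} = 325/6 and P_{NetOne} = 60.9375.
Then P_{LinkUp} = 44 + (1/3)·60.9375 = 64.3125.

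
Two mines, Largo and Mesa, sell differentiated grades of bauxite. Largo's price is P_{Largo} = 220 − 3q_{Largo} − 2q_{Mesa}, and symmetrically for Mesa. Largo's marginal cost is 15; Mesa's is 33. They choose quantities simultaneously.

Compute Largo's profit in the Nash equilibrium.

2146.6875

Mine Largo's profit: π = q_{Largo}(220 − 3q_{Largo} − 2q_{Mesa}) − 15q_{Largo}.
∂π/∂q_{Largo} = 205 − 6q_{Largo} − 2q_{Mesa} = 0 ⇒ q_{Largo} = 205/6 − (1/3)q_{Mesa}.
Similarly q_{Mesa} = 187/6 − (1/3)q_{Largo}.
Solving the two reaction functions simultaneously: (1 − (−1/3)(−1/3))q_{Largo} = 205/6 − (1/3)·(187/6), so (8/9)q_{Largo} = 214/9 and q_{Largo} = 26.75.
Then q_{Mesa} = 187/6 − (1/3)·26.75 = 22.25.
P_{Largo} = 220 − 3·26.75 − 2·22.25 = 95.25.
Profit = (95.25 − 15)·26.75 = 2146.6875.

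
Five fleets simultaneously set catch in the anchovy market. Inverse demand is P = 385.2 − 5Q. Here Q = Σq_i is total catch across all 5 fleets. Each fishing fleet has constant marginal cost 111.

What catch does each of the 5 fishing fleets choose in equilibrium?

9.14

A representative fishing fleet's profit is π_i = q_i(385.2 − 5Q) − 111q_i, with Q = q_i + Σ_{j≠i} q_j.
First-order condition: 274.2 − 10q_i − 5Σ_{j≠i} q_j = 0.
With identical fishing fleets, set every q_j = q: then 274.2 − 10q − 20q = 0, i.e. q = 274.2/30 = 9.14.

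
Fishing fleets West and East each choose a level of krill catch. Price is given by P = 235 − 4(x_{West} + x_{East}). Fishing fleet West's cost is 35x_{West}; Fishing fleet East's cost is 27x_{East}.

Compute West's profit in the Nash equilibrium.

Fishing fleet West's profit: π = x_{West}(235 − 4(x_{West} + x_{East})) − 35x_{West}.
∂π/∂x_{West} = 200 − 8x_{West} − 4x_{East} = 0, so x_{West} = 25 − 0.5x_{East}.
By the same steps for East: x_{East} = 26 − 0.5x_{West}.
Substituting the second reaction function into the first: x_{West} = 25 − 0.5(26 − 0.5x_{West}), which gives 0.75x_{West} = 12 ⇒ x_{West} = 16.
Then x_{East} = 26 − 0.5·16 = 18.
Price P = 235 − 4·34 = 99.
West's profit: (99 − 35)·16 = 1024.

1024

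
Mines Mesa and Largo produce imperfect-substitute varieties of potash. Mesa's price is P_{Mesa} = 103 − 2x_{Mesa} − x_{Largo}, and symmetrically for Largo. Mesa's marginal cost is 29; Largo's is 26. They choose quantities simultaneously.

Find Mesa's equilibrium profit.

Mine Mesa's profit: π = x_{Mesa}(103 − 2x_{Mesa} − x_{Largo}) − 29x_{Mesa}.
∂π/∂x_{Mesa} = 74 − 4x_{Mesa} − x_{Largo} = 0 ⇒ x_{Mesa} = 18.5 − 0.25x_{Largo}.
Similarly x_{Largo} = 19.25 − 0.25x_{Mesa}.
Solving the two reaction functions simultaneously: (1 − (−0.25)(−0.25))x_{Mesa} = 18.5 − 0.25·19.25, so 0.9375x_{Mesa} = 13.6875 and x_{Mesa} = 14.6.
Then x_{Largo} = 19.25 − 0.25·14.6 = 15.6.
P_{Mesa} = 103 − 2·14.6 − 15.6 = 58.2.
Profit = (58.2 − 29)·14.6 = 426.32.

426.32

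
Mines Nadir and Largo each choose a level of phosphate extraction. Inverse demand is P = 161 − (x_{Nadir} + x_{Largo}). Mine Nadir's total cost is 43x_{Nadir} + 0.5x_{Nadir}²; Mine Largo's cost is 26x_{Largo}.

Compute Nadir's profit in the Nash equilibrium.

612.06

Mine Nadir's profit: π = x_{Nadir}(161 − (x_{Nadir} + x_{Largo})) − 43x_{Nadir} − 0.5x_{Nadir}².
∂π/∂x_{Nadir} = 118 − 3x_{Nadir} − x_{Largo} = 0, so x_{Nadir} = 118/3 − (1/3)x_{Largo}.
For Largo: ∂π/∂x_{Largo} = 135 − 2x_{Largo} − x_{Nadir} = 0 ⇒ x_{Largo} = 67.5 − 0.5x_{Nadir}.
Substituting the second reaction function into the first: x_{Nadir} = 118/3 − (1/3)(67.5 − 0.5x_{Nadir}), which gives (5/6)x_{Nadir} = 101/6 ⇒ x_{Nadir} = 20.2.
Then x_{Largo} = 67.5 − 0.5·20.2 = 57.4.
Price P = 161 − 77.6 = 83.4.
Nadir's profit: (83.4 − 43)·20.2 − 0.5(20.2)² = 612.06.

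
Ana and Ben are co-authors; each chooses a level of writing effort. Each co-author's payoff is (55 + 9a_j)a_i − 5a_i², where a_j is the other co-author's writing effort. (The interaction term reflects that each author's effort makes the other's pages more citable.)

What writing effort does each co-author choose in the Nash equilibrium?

Ana's payoff is (55 + 9a_B)a_A − 5a_A².
∂π/∂a_A = 55 + 9a_B − 10a_A = 0, so a_A = 5.5 + 0.9a_B.
The game is symmetric, so in equilibrium a_B = a_A: the reaction function gives 0.1a_A = 5.5, hence a_A = 55.

55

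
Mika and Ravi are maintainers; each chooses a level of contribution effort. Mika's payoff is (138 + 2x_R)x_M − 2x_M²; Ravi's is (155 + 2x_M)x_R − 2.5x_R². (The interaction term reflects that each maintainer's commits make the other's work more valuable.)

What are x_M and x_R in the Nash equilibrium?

Expanding Mika's payoff: 138x_M + 2x_Rx_M − 2x_M².
∂π/∂x_M = 138 + 2x_R − 4x_M = 0, so x_M = 34.5 + 0.5x_R.
Likewise for Ravi: x_R = 31 + 0.4x_M.
Solving the two reaction functions simultaneously: (1 − (0.5)(0.4))x_M = 34.5 + 0.5·31, so 0.8x_M = 50 and x_M = 62.5.
Then x_R = 31 + 0.4·62.5 = 56.

62.5, 56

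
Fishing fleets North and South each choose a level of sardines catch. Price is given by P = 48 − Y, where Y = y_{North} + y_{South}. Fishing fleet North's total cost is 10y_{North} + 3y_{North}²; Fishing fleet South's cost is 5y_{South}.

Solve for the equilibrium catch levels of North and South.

Fishing fleet North's profit: π = y_{North}(48 − (y_{North} + y_{South})) − 10y_{North} − 3y_{North}².
∂π/∂y_{North} = 38 − 8y_{North} − y_{South} = 0, so y_{North} = 4.75 − 0.125y_{South}.
For South: ∂π/∂y_{South} = 43 − 2y_{South} − y_{North} = 0 ⇒ y_{South} = 21.5 − 0.5y_{North}.
Substituting the second reaction function into the first: y_{North} = 4.75 − 0.125(21.5 − 0.5y_{North}), which gives 0.9375y_{North} = 2.0625 ⇒ y_{North} = 2.2.
Then y_{South} = 21.5 − 0.5·2.2 = 20.4.

2.2, 20.4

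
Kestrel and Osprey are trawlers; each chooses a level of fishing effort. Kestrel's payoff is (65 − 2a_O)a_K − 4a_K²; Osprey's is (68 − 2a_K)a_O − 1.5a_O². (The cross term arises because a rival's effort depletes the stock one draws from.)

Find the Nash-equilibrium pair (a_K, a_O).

2.95, 20.7

Expanding Kestrel's payoff: 65a_K − 2a_Oa_K − 4a_K².
∂π/∂a_K = 65 − 2a_O − 8a_K = 0, so a_K = 8.125 − 0.25a_O.
Likewise for Osprey: a_O = 68/3 − (2/3)a_K.
Solving the two reaction functions simultaneously: (1 − (−0.25)(−2/3))a_K = 8.125 − 0.25·(68/3), so (5/6)a_K = 59/24 and a_K = 2.95.
Then a_O = 68/3 − (2/3)·2.95 = 20.7.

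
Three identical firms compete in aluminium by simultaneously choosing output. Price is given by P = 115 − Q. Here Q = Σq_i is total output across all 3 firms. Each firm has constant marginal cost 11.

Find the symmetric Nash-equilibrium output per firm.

A representative firm's profit is π_i = q_i(115 − Q) − 11q_i, with Q = q_i + Σ_{j≠i} q_j.
First-order condition: 104 − 2q_i − Σ_{j≠i} q_j = 0.
Imposing symmetry (q_j = q for all j) turns Σ_{j≠i} q_j into 2q, so 104 = 4q and q = 26.

26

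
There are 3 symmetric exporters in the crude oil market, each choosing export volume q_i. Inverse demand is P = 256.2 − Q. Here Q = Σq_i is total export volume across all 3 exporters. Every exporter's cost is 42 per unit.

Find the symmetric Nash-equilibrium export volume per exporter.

53.55

A representative exporter's profit is π_i = q_i(256.2 − Q) − 42q_i, with Q = q_i + Σ_{j≠i} q_j.
First-order condition: 214.2 − 2q_i − Σ_{j≠i} q_j = 0.
In a symmetric equilibrium every exporter chooses the same q, so Σ_{j≠i} q_j = 2q. The condition becomes 214.2 − 4q = 0, giving q = 214.2/4 = 53.55.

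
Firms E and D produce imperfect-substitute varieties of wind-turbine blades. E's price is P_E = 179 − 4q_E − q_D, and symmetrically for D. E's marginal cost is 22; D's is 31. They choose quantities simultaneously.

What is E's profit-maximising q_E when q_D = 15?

17.75

Firm E's profit: π = q_E(179 − 4q_E − q_D) − 22q_E.
∂π/∂q_E = 157 − 8q_E − q_D = 0 ⇒ q_E = 19.625 − 0.125q_D.
At q_D = 15: q_E = 19.625 − 0.125·15 = 17.75.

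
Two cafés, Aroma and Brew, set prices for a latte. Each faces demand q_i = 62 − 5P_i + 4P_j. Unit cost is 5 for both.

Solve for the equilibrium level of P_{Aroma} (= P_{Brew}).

Aroma's profit: π = (P_{Aroma} − 5)(62 − 5P_{Aroma} + 4P_{Brew}).
∂π/∂P_{Aroma} = 87 − 10P_{Aroma} + 4P_{Brew} = 0 ⇒ P_{Aroma} = 8.7 + 0.4P_{Brew}.
Setting P_{Aroma} = P_{Brew} in the reaction function: P_{Aroma} = 8.7 + 0.4P_{Aroma}, so P_{Aroma} = 8.7 / 0.6 = 14.5.

14.5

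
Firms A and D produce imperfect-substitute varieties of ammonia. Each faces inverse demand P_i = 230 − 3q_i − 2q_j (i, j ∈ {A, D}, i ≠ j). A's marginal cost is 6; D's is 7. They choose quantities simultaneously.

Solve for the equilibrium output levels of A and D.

28.0625, 27.8125

Firm A's profit: π = q_A(230 − 3q_A − 2q_D) − 6q_A.
∂π/∂q_A = 224 − 6q_A − 2q_D = 0 ⇒ q_A = 112/3 − (1/3)q_D.
Similarly q_D = 223/6 − (1/3)q_A.
Solving the two reaction functions simultaneously: (1 − (−1/3)(−1/3))q_A = 112/3 − (1/3)·(223/6), so (8/9)q_A = 449/18 and q_A = 28.0625.
Then q_D = 223/6 − (1/3)·28.0625 = 27.8125.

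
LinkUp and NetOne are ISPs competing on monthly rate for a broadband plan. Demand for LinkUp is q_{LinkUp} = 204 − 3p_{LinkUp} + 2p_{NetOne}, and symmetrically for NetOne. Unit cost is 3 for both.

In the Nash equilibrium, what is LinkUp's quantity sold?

LinkUp's profit: π = (p_{LinkUp} − 3)(204 − 3p_{LinkUp} + 2p_{NetOne}).
∂π/∂p_{LinkUp} = 213 − 6p_{LinkUp} + 2p_{NetOne} = 0 ⇒ p_{LinkUp} = 35.5 + (1/3)p_{NetOne}.
Setting p_{LinkUp} = p_{NetOne} in the reaction function: p_{LinkUp} = 35.5 + (1/3)p_{LinkUp}, so p_{LinkUp} = 35.5 / (2/3) = 53.25.
q_{LinkUp} = 204 − 3·53.25 + 2·53.25 = 150.75.

150.75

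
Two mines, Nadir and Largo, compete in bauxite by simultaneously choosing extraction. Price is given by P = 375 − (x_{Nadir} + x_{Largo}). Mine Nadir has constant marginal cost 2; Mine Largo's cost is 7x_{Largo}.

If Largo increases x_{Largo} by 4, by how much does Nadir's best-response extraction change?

Mine Nadir's profit: π = x_{Nadir}(375 − (x_{Nadir} + x_{Largo})) − 2x_{Nadir}.
∂π/∂x_{Nadir} = 373 − 2x_{Nadir} − x_{Largo} = 0, so x_{Nadir} = 186.5 − 0.5x_{Largo}.
The reaction-function slope is −0.5, so a 4-unit rise in x_{Largo} moves x_{Nadir} by −0.5 × 4 = −2. Nadir's best response falls — the actions are strategic substitutes.

-2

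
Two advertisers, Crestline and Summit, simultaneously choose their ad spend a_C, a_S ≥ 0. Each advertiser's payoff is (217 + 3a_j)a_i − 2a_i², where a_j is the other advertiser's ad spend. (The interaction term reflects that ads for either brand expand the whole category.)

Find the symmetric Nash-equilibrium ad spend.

217

Crestline's payoff is (217 + 3a_S)a_C − 2a_C².
∂π/∂a_C = 217 + 3a_S − 4a_C = 0, so a_C = 54.25 + 0.75a_S.
By symmetry a_S = a_C; substituting into the reaction function, 0.25a_C = 54.25 and a_C = 217.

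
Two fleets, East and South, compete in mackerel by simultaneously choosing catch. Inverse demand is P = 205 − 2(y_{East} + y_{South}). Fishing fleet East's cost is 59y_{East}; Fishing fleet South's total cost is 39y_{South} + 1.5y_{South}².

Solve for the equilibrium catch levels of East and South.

28.75, 15.5

Fishing fleet East's profit: π = y_{East}(205 − 2(y_{East} + y_{South})) − 59y_{East}.
∂π/∂y_{East} = 146 − 4y_{East} − 2y_{South} = 0, so y_{East} = 36.5 − 0.5y_{South}.
For South: ∂π/∂y_{South} = 166 − 7y_{South} − 2y_{East} = 0 ⇒ y_{South} = 166/7 − (2/7)y_{East}.
Substituting the second reaction function into the first: y_{East} = 36.5 − 0.5(166/7 − (2/7)y_{East}), which gives (6/7)y_{East} = 345/14 ⇒ y_{East} = 28.75.
Then y_{South} = 166/7 − (2/7)·28.75 = 15.5.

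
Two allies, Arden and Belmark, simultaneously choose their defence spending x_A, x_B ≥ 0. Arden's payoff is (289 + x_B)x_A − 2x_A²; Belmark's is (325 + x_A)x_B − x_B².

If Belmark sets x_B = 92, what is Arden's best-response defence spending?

95.25

Expanding Arden's payoff: 289x_A + x_Bx_A − 2x_A².
∂π/∂x_A = 289 + x_B − 4x_A = 0, so x_A = 72.25 + 0.25x_B.
At x_B = 92: x_A = 72.25 + 0.25·92 = 95.25.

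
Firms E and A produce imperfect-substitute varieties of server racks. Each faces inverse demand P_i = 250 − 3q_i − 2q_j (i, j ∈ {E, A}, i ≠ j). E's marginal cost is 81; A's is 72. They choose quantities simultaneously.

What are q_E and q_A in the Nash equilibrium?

20.5625, 22.8125

Firm E's profit: π = q_E(250 − 3q_E − 2q_A) − 81q_E.
∂π/∂q_E = 169 − 6q_E − 2q_A = 0 ⇒ q_E = 169/6 − (1/3)q_A.
Similarly q_A = 89/3 − (1/3)q_E.
Solving the two reaction functions simultaneously: (1 − (−1/3)(−1/3))q_E = 169/6 − (1/3)·(89/3), so (8/9)q_E = 329/18 and q_E = 20.5625.
Then q_A = 89/3 − (1/3)·20.5625 = 22.8125.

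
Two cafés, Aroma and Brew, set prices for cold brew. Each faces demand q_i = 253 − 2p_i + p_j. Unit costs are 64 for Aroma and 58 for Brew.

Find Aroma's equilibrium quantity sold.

Aroma's profit: π = (p_{Aroma} − 64)(253 − 2p_{Aroma} + p_{Brew}).
∂π/∂p_{Aroma} = 381 − 4p_{Aroma} + p_{Brew} = 0 ⇒ p_{Aroma} = 95.25 + 0.25p_{Brew}.
Similarly p_{Brew} = 92.25 + 0.25p_{Aroma}.
Plugging p_{Brew} into Aroma's best response: p_{Aroma} = 95.25 + 0.25(92.25 + 0.25p_{Aroma}) ⇒ 0.9375p_{Aroma} = 118.3125, so p_{Aroma} = 126.2.
Then p_{Brew} = 92.25 + 0.25·126.2 = 123.8.
q_{Aroma} = 253 − 2·126.2 + 123.8 = 124.4.

124.4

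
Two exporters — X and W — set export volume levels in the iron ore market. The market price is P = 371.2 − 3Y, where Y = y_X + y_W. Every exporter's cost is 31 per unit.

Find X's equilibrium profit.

Exporter X's profit: π = y_X(371.2 − 3(y_X + y_W)) − 31y_X.
∂π/∂y_X = 340.2 − 6y_X − 3y_W = 0, so y_X = 56.7 − 0.5y_W.
Setting y_X = y_W in the reaction function: y_X = 56.7 − 0.5y_X, so y_X = 56.7 / 1.5 = 37.8.
Price P = 371.2 − 3·75.6 = 144.4.
X's profit: (144.4 − 31)·37.8 = 4286.52.

4286.52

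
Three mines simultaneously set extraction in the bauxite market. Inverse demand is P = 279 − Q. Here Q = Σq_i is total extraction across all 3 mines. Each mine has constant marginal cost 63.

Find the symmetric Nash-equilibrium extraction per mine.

54

A representative mine's profit is π_i = q_i(279 − Q) − 63q_i, with Q = q_i + Σ_{j≠i} q_j.
First-order condition: 216 − 2q_i − Σ_{j≠i} q_j = 0.
With identical mines, set every q_j = q: then 216 − 2q − 2q = 0, i.e. q = 216/4 = 54.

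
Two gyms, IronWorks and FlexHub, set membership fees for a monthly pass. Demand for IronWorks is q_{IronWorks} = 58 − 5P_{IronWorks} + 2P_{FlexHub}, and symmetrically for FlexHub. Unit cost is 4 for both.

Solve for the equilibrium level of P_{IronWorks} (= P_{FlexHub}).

IronWorks's profit: π = (P_{IronWorks} − 4)(58 − 5P_{IronWorks} + 2P_{FlexHub}).
∂π/∂P_{IronWorks} = 78 − 10P_{IronWorks} + 2P_{FlexHub} = 0 ⇒ P_{IronWorks} = 7.8 + 0.2P_{FlexHub}.
Setting P_{IronWorks} = P_{FlexHub} in the reaction function: P_{IronWorks} = 7.8 + 0.2P_{IronWorks}, so P_{IronWorks} = 7.8 / 0.8 = 9.75.

9.75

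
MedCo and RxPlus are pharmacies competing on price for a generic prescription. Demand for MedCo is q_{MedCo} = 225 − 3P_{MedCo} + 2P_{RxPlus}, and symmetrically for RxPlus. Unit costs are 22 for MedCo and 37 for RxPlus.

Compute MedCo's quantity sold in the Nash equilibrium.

MedCo's profit: π = (P_{MedCo} − 22)(225 − 3P_{MedCo} + 2P_{RxPlus}).
∂π/∂P_{MedCo} = 291 − 6P_{MedCo} + 2P_{RxPlus} = 0 ⇒ P_{MedCo} = 48.5 + (1/3)P_{RxPlus}.
Similarly P_{RxPlus} = 56 + (1/3)P_{MedCo}.
Solving the two reaction functions simultaneously: (1 − (1/3)(1/3))P_{MedCo} = 48.5 + (1/3)·56, so (8/9)P_{MedCo} = 403/6 and P_{MedCo} = 75.5625.
Then P_{RxPlus} = 56 + (1/3)·75.5625 = 81.1875.
q_{MedCo} = 225 − 3·75.5625 + 2·81.1875 = 160.6875.

160.6875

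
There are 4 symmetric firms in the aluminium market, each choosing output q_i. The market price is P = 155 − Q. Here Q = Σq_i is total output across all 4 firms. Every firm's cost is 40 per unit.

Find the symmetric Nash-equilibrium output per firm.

A representative firm's profit is π_i = q_i(155 − Q) − 40q_i, with Q = q_i + Σ_{j≠i} q_j.
First-order condition: 115 − 2q_i − Σ_{j≠i} q_j = 0.
In a symmetric equilibrium every firm chooses the same q, so Σ_{j≠i} q_j = 3q. The condition becomes 115 − 5q = 0, giving q = 115/5 = 23.

23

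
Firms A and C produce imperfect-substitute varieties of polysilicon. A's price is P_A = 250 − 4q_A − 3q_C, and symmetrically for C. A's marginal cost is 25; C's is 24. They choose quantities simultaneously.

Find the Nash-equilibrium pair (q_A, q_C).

Firm A's profit: π = q_A(250 − 4q_A − 3q_C) − 25q_A.
∂π/∂q_A = 225 − 8q_A − 3q_C = 0 ⇒ q_A = 28.125 − 0.375q_C.
Similarly q_C = 28.25 − 0.375q_A.
Solving the two reaction functions simultaneously: (1 − (−0.375)(−0.375))q_A = 28.125 − 0.375·28.25, so (55/64)q_A = 561/32 and q_A = 20.4.
Then q_C = 28.25 − 0.375·20.4 = 20.6.

20.4, 20.6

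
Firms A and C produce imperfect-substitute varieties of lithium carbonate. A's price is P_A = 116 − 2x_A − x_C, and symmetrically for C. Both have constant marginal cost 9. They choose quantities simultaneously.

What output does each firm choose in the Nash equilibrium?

21.4

Firm A's profit: π = x_A(116 − 2x_A − x_C) − 9x_A.
∂π/∂x_A = 107 − 4x_A − x_C = 0 ⇒ x_A = 26.75 − 0.25x_C.
Setting x_A = x_C in the reaction function: x_A = 26.75 − 0.25x_A, so x_A = 26.75 / 1.25 = 21.4.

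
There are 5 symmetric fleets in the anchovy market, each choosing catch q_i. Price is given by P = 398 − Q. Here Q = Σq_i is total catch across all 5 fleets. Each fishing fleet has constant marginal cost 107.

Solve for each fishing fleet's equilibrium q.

A representative fishing fleet's profit is π_i = q_i(398 − Q) − 107q_i, with Q = q_i + Σ_{j≠i} q_j.
First-order condition: 291 − 2q_i − Σ_{j≠i} q_j = 0.
In a symmetric equilibrium every fishing fleet chooses the same q, so Σ_{j≠i} q_j = 4q. The condition becomes 291 − 6q = 0, giving q = 291/6 = 48.5.

48.5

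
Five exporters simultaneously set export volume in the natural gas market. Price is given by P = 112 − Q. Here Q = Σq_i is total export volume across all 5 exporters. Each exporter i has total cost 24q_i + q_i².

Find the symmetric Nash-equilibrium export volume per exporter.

A representative exporter's profit is π_i = q_i(112 − Q) − 24q_i − q_i², with Q = q_i + Σ_{j≠i} q_j.
First-order condition: 88 − 4q_i − Σ_{j≠i} q_j = 0.
Imposing symmetry (q_j = q for all j) turns Σ_{j≠i} q_j into 4q, so 88 = 8q and q = 11.

11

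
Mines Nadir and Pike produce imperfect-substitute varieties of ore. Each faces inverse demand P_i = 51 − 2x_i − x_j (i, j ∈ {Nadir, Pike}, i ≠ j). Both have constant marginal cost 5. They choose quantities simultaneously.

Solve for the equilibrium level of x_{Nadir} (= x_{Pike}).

Mine Nadir's profit: π = x_{Nadir}(51 − 2x_{Nadir} − x_{Pike}) − 5x_{Nadir}.
∂π/∂x_{Nadir} = 46 − 4x_{Nadir} − x_{Pike} = 0 ⇒ x_{Nadir} = 11.5 − 0.25x_{Pike}.
By symmetry x_{Pike} = x_{Nadir}; substituting into the reaction function, 1.25x_{Nadir} = 11.5 and x_{Nadir} = 9.2.

9.2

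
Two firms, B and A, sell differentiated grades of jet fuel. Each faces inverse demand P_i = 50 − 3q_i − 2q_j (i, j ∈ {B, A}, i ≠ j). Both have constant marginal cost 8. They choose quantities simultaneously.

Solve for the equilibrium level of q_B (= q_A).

Firm B's profit: π = q_B(50 − 3q_B − 2q_A) − 8q_B.
∂π/∂q_B = 42 − 6q_B − 2q_A = 0 ⇒ q_B = 7 − (1/3)q_A.
The game is symmetric, so in equilibrium q_A = q_B: the reaction function gives (4/3)q_B = 7, hence q_B = 5.25.

5.25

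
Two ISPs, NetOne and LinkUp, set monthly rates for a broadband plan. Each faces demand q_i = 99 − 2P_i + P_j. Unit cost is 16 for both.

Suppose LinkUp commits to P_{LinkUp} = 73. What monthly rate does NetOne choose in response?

NetOne's profit: π = (P_{NetOne} − 16)(99 − 2P_{NetOne} + P_{LinkUp}).
∂π/∂P_{NetOne} = 131 − 4P_{NetOne} + P_{LinkUp} = 0 ⇒ P_{NetOne} = 32.75 + 0.25P_{LinkUp}.
At P_{LinkUp} = 73: P_{NetOne} = 32.75 + 0.25·73 = 51.

51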